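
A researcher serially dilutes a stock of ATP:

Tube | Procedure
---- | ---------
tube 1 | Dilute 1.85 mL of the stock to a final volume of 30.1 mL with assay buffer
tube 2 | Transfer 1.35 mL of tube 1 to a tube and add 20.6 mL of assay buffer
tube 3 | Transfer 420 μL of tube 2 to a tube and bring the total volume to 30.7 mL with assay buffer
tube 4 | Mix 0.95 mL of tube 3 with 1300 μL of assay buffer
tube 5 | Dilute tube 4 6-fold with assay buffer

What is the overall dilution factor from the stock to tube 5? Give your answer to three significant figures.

2.75 × 10^5

Step 1: 1.85 mL brought to 30.1 mL → factor 30.1/1.85 = 16.27
Step 2: 1.35 mL + 20.6 mL = 21.95 mL total → factor 21.95/1.35 = 16.259
Step 3: 420 μL brought to 30.7 mL → factor 30700/420 = 73.095
Step 4: 0.95 mL + 1300 μL = 2.25 mL total → factor 2.25/0.95 = 2.3684
Step 5: 6-fold → factor 6
Overall dilution factor = 16.27 × 16.259 × 73.095 × 2.3684 × 6 = 2.7479 × 10^5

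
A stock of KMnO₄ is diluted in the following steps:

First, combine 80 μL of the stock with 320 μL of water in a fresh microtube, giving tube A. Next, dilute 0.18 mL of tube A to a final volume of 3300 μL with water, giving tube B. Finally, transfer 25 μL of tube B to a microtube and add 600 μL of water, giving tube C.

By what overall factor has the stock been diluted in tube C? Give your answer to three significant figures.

2.29 × 10^3

Step 1: 80 μL + 320 μL = 400 μL total → factor 400/80 = 5
Step 2: 0.18 mL brought to 3300 μL → factor 3.3/0.18 = 18.333
Step 3: 25 μL + 600 μL = 625 μL total → factor 625/25 = 25
Overall dilution factor = 5 × 18.333 × 25 = 2291.7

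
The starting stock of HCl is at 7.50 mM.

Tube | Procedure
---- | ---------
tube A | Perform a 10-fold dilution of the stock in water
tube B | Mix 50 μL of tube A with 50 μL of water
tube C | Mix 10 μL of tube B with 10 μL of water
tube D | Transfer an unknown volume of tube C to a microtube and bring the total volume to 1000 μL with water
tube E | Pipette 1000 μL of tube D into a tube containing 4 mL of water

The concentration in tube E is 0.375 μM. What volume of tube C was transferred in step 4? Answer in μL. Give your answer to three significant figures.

10.0 μL

Step 1: 10-fold → factor 10
Step 2: 50 μL + 50 μL = 100 μL total → factor 100/50 = 2
Step 3: 10 μL + 10 μL = 20 μL total → factor 20/10 = 2
Step 4: v brought to 1000 μL → factor = 1000 μL/v
Step 5: 1000 μL + 4 mL = 5000 μL total → factor 5000/1000 = 5
Product of known-step factors = 200
Overall factor = 7.50 mM / (0.375 μM) = 20000
Step-4 factor = 20000 / 200 = 100
v = 1000 μL / 100 = 10.0 μL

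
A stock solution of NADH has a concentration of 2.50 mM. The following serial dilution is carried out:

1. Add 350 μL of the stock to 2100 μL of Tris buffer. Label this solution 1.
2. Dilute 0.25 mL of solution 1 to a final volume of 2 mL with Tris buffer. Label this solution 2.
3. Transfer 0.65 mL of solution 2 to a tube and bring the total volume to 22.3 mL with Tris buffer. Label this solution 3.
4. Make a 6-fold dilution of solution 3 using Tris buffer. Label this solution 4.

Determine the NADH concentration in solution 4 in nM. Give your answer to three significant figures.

Step 1: 350 μL + 2100 μL = 2450 μL total → factor 2450/350 = 7
Step 2: 0.25 mL brought to 2 mL → factor 2/0.25 = 8
Step 3: 0.65 mL brought to 22.3 mL → factor 22.3/0.65 = 34.308
Step 4: 6-fold → factor 6
Overall dilution factor = 7 × 8 × 34.308 × 6 = 11527
Final = 2.50 mM / 11527 = 0.0002169 mM = 217 nM

217 nM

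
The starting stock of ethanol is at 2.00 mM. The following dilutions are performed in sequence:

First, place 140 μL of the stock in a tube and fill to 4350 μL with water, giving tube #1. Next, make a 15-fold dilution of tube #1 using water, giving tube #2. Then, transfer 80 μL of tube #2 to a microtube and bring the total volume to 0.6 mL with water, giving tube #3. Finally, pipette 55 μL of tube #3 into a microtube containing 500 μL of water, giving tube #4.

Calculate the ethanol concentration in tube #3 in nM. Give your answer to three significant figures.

572 nM

Step 1: 140 μL brought to 4350 μL → factor 4350/140 = 31.071
Step 2: 15-fold → factor 15
Step 3: 80 μL brought to 0.6 mL → factor 600/80 = 7.5
Dilution factor through tube #3 = 31.071 × 15 × 7.5 = 3495.5
[tube #3] = 2.00 mM / 3495.5 = 0.0005722 mM = 572 nM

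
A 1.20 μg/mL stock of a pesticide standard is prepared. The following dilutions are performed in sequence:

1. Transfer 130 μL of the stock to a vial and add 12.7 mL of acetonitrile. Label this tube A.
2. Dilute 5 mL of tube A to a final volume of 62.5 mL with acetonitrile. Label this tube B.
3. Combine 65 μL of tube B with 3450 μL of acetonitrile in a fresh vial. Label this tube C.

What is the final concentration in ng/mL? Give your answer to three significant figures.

Step 1: 130 μL + 12.7 mL = 12830 μL total → factor 12830/130 = 98.692
Step 2: 5 mL brought to 62.5 mL → factor 62.5/5 = 12.5
Step 3: 65 μL + 3450 μL = 3515 μL total → factor 3515/65 = 54.077
Overall dilution factor = 98.692 × 12.5 × 54.077 = 66712
Final = 1.20 μg/mL / 66712 = 1.799 × 10^-5 μg/mL = 0.0180 ng/mL

0.0180 ng/mL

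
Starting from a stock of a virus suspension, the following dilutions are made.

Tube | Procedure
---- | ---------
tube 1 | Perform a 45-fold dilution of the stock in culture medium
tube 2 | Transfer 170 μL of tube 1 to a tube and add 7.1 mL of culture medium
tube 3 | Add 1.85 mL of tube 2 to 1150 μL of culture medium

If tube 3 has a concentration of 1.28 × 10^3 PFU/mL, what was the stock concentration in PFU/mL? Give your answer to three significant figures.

Step 1: 45-fold → factor 45
Step 2: 170 μL + 7.1 mL = 7270 μL total → factor 7270/170 = 42.765
Step 3: 1.85 mL + 1150 μL = 3 mL total → factor 3/1.85 = 1.6216
Overall dilution factor = 45 × 42.765 × 1.6216 = 3120.7
Stock = 1.28 × 10^3 PFU/mL × 3120.7 = 3.99 × 10^6 PFU/mL

3.99 × 10^6 PFU/mL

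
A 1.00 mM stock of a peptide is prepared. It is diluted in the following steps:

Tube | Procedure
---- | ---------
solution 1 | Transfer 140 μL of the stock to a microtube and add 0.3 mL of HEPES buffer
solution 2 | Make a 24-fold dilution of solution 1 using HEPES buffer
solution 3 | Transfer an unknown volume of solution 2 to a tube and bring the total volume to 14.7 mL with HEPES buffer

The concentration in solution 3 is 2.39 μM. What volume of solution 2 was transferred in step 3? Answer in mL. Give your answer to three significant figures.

Step 1: 140 μL + 0.3 mL = 440 μL total → factor 440/140 = 3.1429
Step 2: 24-fold → factor 24
Step 3: v brought to 14.7 mL → factor = 14.7 mL/v
Product of known-step factors = 75.429
Overall factor = 1.00 mM / (2.39 μM) = 418.41
Step-3 factor = 418.41 / 75.429 = 5.5471
v = 14.7 mL / 5.5471 = 2.65 mL

2.65 mL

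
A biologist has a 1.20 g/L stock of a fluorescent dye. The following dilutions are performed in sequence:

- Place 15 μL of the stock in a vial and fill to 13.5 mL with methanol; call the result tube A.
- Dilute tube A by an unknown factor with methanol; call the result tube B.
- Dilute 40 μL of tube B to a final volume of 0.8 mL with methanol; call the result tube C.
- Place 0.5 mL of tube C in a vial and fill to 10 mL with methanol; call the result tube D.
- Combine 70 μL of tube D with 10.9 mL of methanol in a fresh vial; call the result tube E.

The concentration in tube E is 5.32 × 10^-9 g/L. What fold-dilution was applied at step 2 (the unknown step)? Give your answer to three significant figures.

Step 1: 15 μL brought to 13.5 mL → factor 13500/15 = 900
Step 2: unknown factor x
Step 3: 40 μL brought to 0.8 mL → factor 800/40 = 20
Step 4: 0.5 mL brought to 10 mL → factor 10/0.5 = 20
Step 5: 70 μL + 10.9 mL = 10970 μL total → factor 10970/70 = 156.71
Product of known-step factors = 5.6417 × 10^7
Overall factor = 1.20 g/L / (5.32 × 10^-9 g/L) = 2.2556 × 10^8
x = 2.2556 × 10^8 / 5.6417 × 10^7 = 4.00

4.00-fold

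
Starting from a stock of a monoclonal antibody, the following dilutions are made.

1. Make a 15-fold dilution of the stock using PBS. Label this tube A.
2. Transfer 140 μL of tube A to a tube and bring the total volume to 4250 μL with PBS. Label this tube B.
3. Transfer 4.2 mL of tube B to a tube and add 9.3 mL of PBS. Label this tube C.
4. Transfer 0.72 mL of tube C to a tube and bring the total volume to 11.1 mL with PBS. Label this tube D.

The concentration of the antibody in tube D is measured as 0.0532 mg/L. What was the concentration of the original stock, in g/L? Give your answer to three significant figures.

Step 1: 15-fold → factor 15
Step 2: 140 μL brought to 4250 μL → factor 4250/140 = 30.357
Step 3: 4.2 mL + 9.3 mL = 13.5 mL total → factor 13.5/4.2 = 3.2143
Step 4: 0.72 mL brought to 11.1 mL → factor 11.1/0.72 = 15.417
Overall dilution factor = 15 × 30.357 × 3.2143 × 15.417 = 22565
Stock = 0.0532 mg/L × 22565 = 1200 mg/L = 1.20 g/L

1.20 g/L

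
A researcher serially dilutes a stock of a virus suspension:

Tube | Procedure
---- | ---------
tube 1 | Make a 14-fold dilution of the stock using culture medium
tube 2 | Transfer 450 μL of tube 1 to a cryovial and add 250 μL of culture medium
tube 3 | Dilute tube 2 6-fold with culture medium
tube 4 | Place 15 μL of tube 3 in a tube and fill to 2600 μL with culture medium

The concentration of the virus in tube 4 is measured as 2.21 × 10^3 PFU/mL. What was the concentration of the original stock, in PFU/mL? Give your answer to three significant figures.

5.01 × 10^7 PFU/mL

Step 1: 14-fold → factor 14
Step 2: 450 μL + 250 μL = 700 μL total → factor 700/450 = 1.5556
Step 3: 6-fold → factor 6
Step 4: 15 μL brought to 2600 μL → factor 2600/15 = 173.33
Overall dilution factor = 14 × 1.5556 × 6 × 173.33 = 22649
Stock = 2.21 × 10^3 PFU/mL × 22649 = 5.01 × 10^7 PFU/mL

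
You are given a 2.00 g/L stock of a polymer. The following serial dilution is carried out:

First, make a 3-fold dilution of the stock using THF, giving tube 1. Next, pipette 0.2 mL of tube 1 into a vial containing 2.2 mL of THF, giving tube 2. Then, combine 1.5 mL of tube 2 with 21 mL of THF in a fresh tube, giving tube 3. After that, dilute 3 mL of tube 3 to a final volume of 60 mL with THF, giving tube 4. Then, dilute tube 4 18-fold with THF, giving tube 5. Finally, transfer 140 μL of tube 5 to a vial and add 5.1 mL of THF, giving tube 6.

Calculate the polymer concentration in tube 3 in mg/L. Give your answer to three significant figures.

3.70 mg/L

Step 1: 3-fold → factor 3
Step 2: 0.2 mL + 2.2 mL = 2.4 mL total → factor 2.4/0.2 = 12
Step 3: 1.5 mL + 21 mL = 22.5 mL total → factor 22.5/1.5 = 15
Dilution factor through tube 3 = 3 × 12 × 15 = 540
[tube 3] = 2.00 g/L / 540 = 0.003704 g/L = 3.70 mg/L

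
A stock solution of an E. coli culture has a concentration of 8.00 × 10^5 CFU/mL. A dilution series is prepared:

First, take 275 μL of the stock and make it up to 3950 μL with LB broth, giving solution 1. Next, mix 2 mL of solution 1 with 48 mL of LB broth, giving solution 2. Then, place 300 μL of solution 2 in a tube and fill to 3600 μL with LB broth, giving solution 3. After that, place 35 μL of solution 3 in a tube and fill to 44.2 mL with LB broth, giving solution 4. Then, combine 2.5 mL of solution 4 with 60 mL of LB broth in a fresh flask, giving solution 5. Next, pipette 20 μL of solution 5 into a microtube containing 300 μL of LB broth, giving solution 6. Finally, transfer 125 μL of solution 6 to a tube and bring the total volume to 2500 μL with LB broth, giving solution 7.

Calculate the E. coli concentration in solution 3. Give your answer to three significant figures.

186 CFU/mL

Step 1: 275 μL brought to 3950 μL → factor 3950/275 = 14.364
Step 2: 2 mL + 48 mL = 50 mL total → factor 50/2 = 25
Step 3: 300 μL brought to 3600 μL → factor 3600/300 = 12
Dilution factor through solution 3 = 14.364 × 25 × 12 = 4309.1
[solution 3] = 8.00 × 10^5 CFU/mL / 4309.1 = 186 CFU/mL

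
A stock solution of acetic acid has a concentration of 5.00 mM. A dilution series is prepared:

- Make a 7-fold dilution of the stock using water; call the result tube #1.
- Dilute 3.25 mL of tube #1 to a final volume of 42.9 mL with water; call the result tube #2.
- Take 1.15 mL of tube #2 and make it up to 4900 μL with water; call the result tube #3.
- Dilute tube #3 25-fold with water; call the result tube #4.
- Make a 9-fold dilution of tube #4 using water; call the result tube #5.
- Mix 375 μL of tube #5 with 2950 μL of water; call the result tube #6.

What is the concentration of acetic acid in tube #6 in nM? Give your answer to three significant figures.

Step 1: 7-fold → factor 7
Step 2: 3.25 mL brought to 42.9 mL → factor 42.9/3.25 = 13.2
Step 3: 1.15 mL brought to 4900 μL → factor 4.9/1.15 = 4.2609
Step 4: 25-fold → factor 25
Step 5: 9-fold → factor 9
Step 6: 375 μL + 2950 μL = 3325 μL total → factor 3325/375 = 8.8667
Overall dilution factor = 7 × 13.2 × 4.2609 × 25 × 9 × 8.8667 = 7.8544 × 10^5
Final = 5.00 mM / 7.8544 × 10^5 = 6.366 × 10^-6 mM = 6.37 nM

6.37 nM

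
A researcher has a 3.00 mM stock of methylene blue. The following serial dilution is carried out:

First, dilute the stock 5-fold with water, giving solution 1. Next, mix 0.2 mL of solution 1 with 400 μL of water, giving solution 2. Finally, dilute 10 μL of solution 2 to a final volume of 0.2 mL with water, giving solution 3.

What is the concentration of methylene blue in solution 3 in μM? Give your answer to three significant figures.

10.0 μM

Step 1: 5-fold → factor 5
Step 2: 0.2 mL + 400 μL = 0.6 mL total → factor 0.6/0.2 = 3
Step 3: 10 μL brought to 0.2 mL → factor 200/10 = 20
Overall dilution factor = 5 × 3 × 20 = 300
Final = 3.00 mM / 300 = 0.01000 mM = 10.0 μM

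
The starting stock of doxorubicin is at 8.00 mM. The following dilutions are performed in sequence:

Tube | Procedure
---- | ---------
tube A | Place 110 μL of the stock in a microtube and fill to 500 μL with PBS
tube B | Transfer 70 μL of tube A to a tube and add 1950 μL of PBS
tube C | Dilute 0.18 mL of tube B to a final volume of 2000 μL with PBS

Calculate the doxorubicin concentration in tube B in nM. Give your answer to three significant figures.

Step 1: 110 μL brought to 500 μL → factor 500/110 = 4.5455
Step 2: 70 μL + 1950 μL = 2020 μL total → factor 2020/70 = 28.857
Dilution factor through tube B = 4.5455 × 28.857 = 131.17
[tube B] = 8.00 mM / 131.17 = 0.06099 mM = 6.10 × 10^4 nM

6.10 × 10^4 nM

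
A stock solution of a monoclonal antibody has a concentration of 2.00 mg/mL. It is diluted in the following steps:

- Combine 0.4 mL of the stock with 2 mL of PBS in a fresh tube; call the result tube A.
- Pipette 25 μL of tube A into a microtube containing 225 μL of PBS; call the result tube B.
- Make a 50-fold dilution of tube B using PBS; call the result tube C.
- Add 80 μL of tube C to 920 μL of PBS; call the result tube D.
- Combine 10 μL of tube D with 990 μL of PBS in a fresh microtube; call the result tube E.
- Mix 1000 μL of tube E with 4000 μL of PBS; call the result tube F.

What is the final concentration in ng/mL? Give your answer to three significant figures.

0.107 ng/mL

Step 1: 0.4 mL + 2 mL = 2.4 mL total → factor 2.4/0.4 = 6
Step 2: 25 μL + 225 μL = 250 μL total → factor 250/25 = 10
Step 3: 50-fold → factor 50
Step 4: 80 μL + 920 μL = 1000 μL total → factor 1000/80 = 12.5
Step 5: 10 μL + 990 μL = 1000 μL total → factor 1000/10 = 100
Step 6: 1000 μL + 4000 μL = 5000 μL total → factor 5000/1000 = 5
Overall dilution factor = 6 × 10 × 50 × 12.5 × 100 × 5 = 1.875 × 10^7
Final = 2.00 mg/mL / 1.875 × 10^7 = 1.067 × 10^-7 mg/mL = 0.107 ng/mL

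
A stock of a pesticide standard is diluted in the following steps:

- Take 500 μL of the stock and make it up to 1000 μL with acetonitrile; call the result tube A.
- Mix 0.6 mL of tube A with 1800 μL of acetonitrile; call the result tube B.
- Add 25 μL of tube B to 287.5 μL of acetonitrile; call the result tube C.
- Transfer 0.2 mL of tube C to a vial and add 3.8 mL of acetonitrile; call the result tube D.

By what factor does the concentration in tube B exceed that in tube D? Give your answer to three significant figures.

250

Step 1: 500 μL brought to 1000 μL → factor 1000/500 = 2
Step 2: 0.6 mL + 1800 μL = 2.4 mL total → factor 2.4/0.6 = 4
Step 3: 25 μL + 287.5 μL = 312.5 μL total → factor 312.5/25 = 12.5
Step 4: 0.2 mL + 3.8 mL = 4 mL total → factor 4/0.2 = 20
Dilution factor to tube B = 8; to tube D = 2000
[tube B]/[tube D] = (factor to tube D)/(factor to tube B) = 2000/8 = 250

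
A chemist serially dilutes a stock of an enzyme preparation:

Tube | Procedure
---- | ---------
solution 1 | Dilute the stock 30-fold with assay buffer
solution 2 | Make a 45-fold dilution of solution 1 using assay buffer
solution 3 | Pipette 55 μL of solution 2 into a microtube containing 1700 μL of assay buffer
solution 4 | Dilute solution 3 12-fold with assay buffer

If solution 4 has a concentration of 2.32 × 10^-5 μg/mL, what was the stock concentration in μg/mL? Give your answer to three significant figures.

Step 1: 30-fold → factor 30
Step 2: 45-fold → factor 45
Step 3: 55 μL + 1700 μL = 1755 μL total → factor 1755/55 = 31.909
Step 4: 12-fold → factor 12
Overall dilution factor = 30 × 45 × 31.909 × 12 = 5.1693 × 10^5
Stock = 2.32 × 10^-5 μg/mL × 5.1693 × 10^5 = 12.0 μg/mL

12.0 μg/mL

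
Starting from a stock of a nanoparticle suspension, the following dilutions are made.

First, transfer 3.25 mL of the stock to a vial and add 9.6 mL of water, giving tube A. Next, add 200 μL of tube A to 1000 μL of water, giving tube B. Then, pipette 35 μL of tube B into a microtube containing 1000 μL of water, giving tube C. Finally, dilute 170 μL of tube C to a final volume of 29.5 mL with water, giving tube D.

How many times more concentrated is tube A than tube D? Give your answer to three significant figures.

3.08 × 10^4

Step 1: 3.25 mL + 9.6 mL = 12.85 mL total → factor 12.85/3.25 = 3.9538
Step 2: 200 μL + 1000 μL = 1200 μL total → factor 1200/200 = 6
Step 3: 35 μL + 1000 μL = 1035 μL total → factor 1035/35 = 29.571
Step 4: 170 μL brought to 29.5 mL → factor 29500/170 = 173.53
Dilution factor to tube A = 3.9538; to tube D = 1.2174 × 10^5
[tube A]/[tube D] = (factor to tube D)/(factor to tube A) = 1.2174 × 10^5/3.9538 = 3.08 × 10^4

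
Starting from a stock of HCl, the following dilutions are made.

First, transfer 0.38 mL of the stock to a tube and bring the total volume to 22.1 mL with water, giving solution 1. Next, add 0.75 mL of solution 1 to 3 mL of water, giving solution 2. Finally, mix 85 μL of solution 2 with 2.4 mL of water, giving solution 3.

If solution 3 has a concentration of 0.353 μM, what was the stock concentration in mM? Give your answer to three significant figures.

3.00 mM

Step 1: 0.38 mL brought to 22.1 mL → factor 22.1/0.38 = 58.158
Step 2: 0.75 mL + 3 mL = 3.75 mL total → factor 3.75/0.75 = 5
Step 3: 85 μL + 2.4 mL = 2485 μL total → factor 2485/85 = 29.235
Overall dilution factor = 58.158 × 5 × 29.235 = 8501.3
Stock = 0.353 μM × 8501.3 = 3001 μM = 3.00 mM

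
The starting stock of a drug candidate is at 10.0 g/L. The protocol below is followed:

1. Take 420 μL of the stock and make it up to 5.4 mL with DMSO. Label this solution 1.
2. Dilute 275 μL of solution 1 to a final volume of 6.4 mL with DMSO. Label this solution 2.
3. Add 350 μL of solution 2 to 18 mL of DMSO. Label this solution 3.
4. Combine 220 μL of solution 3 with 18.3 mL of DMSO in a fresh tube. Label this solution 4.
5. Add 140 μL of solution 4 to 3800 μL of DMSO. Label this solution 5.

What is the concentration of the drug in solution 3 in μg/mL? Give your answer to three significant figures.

0.637 μg/mL

Step 1: 420 μL brought to 5.4 mL → factor 5400/420 = 12.857
Step 2: 275 μL brought to 6.4 mL → factor 6400/275 = 23.273
Step 3: 350 μL + 18 mL = 18350 μL total → factor 18350/350 = 52.429
Dilution factor through solution 3 = 12.857 × 23.273 × 52.429 = 15688
[solution 3] = 10.0 g/L / 15688 = 0.0006374 g/L = 0.637 μg/mL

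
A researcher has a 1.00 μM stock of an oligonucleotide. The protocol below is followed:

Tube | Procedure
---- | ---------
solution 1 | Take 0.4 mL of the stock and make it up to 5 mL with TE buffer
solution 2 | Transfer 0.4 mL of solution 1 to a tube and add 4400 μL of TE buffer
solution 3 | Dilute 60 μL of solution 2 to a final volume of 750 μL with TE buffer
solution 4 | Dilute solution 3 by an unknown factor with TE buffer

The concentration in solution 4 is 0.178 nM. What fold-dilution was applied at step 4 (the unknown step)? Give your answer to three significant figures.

3.00-fold

Step 1: 0.4 mL brought to 5 mL → factor 5/0.4 = 12.5
Step 2: 0.4 mL + 4400 μL = 4.8 mL total → factor 4.8/0.4 = 12
Step 3: 60 μL brought to 750 μL → factor 750/60 = 12.5
Step 4: unknown factor x
Product of known-step factors = 1875
Overall factor = 1.00 μM / (0.178 nM) = 5618
x = 5618 / 1875 = 3.00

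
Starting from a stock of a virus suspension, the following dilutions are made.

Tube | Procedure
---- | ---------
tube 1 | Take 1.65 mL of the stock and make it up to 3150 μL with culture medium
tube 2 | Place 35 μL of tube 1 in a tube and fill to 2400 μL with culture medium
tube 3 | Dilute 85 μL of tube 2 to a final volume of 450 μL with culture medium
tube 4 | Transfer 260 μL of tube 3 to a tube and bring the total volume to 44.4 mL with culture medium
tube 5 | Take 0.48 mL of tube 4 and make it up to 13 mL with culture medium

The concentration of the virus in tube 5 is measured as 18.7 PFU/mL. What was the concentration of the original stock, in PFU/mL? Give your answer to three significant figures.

Step 1: 1.65 mL brought to 3150 μL → factor 3.15/1.65 = 1.9091
Step 2: 35 μL brought to 2400 μL → factor 2400/35 = 68.571
Step 3: 85 μL brought to 450 μL → factor 450/85 = 5.2941
Step 4: 260 μL brought to 44.4 mL → factor 44400/260 = 170.77
Step 5: 0.48 mL brought to 13 mL → factor 13/0.48 = 27.083
Overall dilution factor = 1.9091 × 68.571 × 5.2941 × 170.77 × 27.083 = 3.2053 × 10^6
Stock = 18.7 PFU/mL × 3.2053 × 10^6 = 5.99 × 10^7 PFU/mL

5.99 × 10^7 PFU/mL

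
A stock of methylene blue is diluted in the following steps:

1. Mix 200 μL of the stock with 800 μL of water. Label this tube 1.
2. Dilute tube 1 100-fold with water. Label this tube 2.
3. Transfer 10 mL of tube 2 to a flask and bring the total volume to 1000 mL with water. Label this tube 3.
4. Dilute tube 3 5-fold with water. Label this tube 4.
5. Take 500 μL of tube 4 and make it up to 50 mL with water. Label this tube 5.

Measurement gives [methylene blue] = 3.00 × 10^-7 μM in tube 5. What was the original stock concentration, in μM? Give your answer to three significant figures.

7.50 μM

Step 1: 200 μL + 800 μL = 1000 μL total → factor 1000/200 = 5
Step 2: 100-fold → factor 100
Step 3: 10 mL brought to 1000 mL → factor 1000/10 = 100
Step 4: 5-fold → factor 5
Step 5: 500 μL brought to 50 mL → factor 50000/500 = 100
Overall dilution factor = 5 × 100 × 100 × 5 × 100 = 2.5 × 10^7
Stock = 3.00 × 10^-7 μM × 2.5 × 10^7 = 7.50 μM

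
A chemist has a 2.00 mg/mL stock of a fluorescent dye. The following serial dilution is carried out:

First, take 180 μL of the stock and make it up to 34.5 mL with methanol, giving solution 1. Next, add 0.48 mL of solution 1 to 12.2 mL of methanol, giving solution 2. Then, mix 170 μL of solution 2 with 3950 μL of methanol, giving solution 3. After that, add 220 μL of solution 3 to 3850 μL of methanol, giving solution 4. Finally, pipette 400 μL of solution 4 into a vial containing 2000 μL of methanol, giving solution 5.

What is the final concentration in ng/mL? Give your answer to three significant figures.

0.147 ng/mL

Step 1: 180 μL brought to 34.5 mL → factor 34500/180 = 191.67
Step 2: 0.48 mL + 12.2 mL = 12.68 mL total → factor 12.68/0.48 = 26.417
Step 3: 170 μL + 3950 μL = 4120 μL total → factor 4120/170 = 24.235
Step 4: 220 μL + 3850 μL = 4070 μL total → factor 4070/220 = 18.5
Step 5: 400 μL + 2000 μL = 2400 μL total → factor 2400/400 = 6
Overall dilution factor = 191.67 × 26.417 × 24.235 × 18.5 × 6 = 1.3621 × 10^7
Final = 2.00 mg/mL / 1.3621 × 10^7 = 1.468 × 10^-7 mg/mL = 0.147 ng/mL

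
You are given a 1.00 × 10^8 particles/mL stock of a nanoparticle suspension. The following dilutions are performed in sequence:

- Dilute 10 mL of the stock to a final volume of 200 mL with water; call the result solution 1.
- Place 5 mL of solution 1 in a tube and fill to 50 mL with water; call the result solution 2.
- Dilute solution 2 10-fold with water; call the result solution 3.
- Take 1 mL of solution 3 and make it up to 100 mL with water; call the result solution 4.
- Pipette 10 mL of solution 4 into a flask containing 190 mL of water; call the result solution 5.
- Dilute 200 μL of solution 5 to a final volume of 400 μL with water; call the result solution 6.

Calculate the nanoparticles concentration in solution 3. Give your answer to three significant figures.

5.00 × 10^4 particles/mL

Step 1: 10 mL brought to 200 mL → factor 200/10 = 20
Step 2: 5 mL brought to 50 mL → factor 50/5 = 10
Step 3: 10-fold → factor 10
Dilution factor through solution 3 = 20 × 10 × 10 = 2000
[solution 3] = 1.00 × 10^8 particles/mL / 2000 = 5.00 × 10^4 particles/mL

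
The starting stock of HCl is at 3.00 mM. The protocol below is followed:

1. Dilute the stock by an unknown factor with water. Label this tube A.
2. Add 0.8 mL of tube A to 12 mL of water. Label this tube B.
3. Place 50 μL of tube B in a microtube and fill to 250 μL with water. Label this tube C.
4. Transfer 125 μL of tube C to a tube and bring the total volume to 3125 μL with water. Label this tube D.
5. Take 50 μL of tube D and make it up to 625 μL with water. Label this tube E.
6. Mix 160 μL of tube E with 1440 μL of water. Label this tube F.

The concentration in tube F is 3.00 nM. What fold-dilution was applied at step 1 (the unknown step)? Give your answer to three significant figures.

4.00-fold

Step 1: unknown factor x
Step 2: 0.8 mL + 12 mL = 12.8 mL total → factor 12.8/0.8 = 16
Step 3: 50 μL brought to 250 μL → factor 250/50 = 5
Step 4: 125 μL brought to 3125 μL → factor 3125/125 = 25
Step 5: 50 μL brought to 625 μL → factor 625/50 = 12.5
Step 6: 160 μL + 1440 μL = 1600 μL total → factor 1600/160 = 10
Product of known-step factors = 2.5 × 10^5
Overall factor = 3.00 mM / (3.00 nM) = 1 × 10^6
x = 1 × 10^6 / 2.5 × 10^5 = 4.00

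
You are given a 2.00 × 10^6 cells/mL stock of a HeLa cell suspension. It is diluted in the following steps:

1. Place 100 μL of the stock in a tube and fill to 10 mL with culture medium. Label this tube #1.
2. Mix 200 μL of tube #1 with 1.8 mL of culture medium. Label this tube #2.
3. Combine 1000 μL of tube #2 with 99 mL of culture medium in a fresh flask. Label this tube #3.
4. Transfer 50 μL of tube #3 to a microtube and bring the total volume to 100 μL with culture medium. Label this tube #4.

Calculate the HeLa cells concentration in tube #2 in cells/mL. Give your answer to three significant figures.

2.00 × 10^3 cells/mL

Step 1: 100 μL brought to 10 mL → factor 10000/100 = 100
Step 2: 200 μL + 1.8 mL = 2000 μL total → factor 2000/200 = 10
Dilution factor through tube #2 = 100 × 10 = 1000
[tube #2] = 2.00 × 10^6 cells/mL / 1000 = 2.00 × 10^3 cells/mL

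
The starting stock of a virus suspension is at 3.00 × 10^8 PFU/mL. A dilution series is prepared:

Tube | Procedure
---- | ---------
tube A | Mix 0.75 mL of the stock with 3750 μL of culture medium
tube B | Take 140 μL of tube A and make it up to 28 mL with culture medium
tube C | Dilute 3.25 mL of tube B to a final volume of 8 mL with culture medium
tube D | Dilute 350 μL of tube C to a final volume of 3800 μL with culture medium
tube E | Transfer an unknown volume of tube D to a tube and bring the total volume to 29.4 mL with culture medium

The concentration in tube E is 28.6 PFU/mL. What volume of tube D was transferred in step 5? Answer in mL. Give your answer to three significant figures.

0.0899 mL

Step 1: 0.75 mL + 3750 μL = 4.5 mL total → factor 4.5/0.75 = 6
Step 2: 140 μL brought to 28 mL → factor 28000/140 = 200
Step 3: 3.25 mL brought to 8 mL → factor 8/3.25 = 2.4615
Step 4: 350 μL brought to 3800 μL → factor 3800/350 = 10.857
Step 5: v brought to 29.4 mL → factor = 29.4 mL/v
Product of known-step factors = 32070
Overall factor = 3.00 × 10^8 PFU/mL / (28.6 PFU/mL) = 1.049 × 10^7
Step-5 factor = 1.049 × 10^7 / 32070 = 327.08
v = 29.4 mL / 327.08 = 0.0899 mL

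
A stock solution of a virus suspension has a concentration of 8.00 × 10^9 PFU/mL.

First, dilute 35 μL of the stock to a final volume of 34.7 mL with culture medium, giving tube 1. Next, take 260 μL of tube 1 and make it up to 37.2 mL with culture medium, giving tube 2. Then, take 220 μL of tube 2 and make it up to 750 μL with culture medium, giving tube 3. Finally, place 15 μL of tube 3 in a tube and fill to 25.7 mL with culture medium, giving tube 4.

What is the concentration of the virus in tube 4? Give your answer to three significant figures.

9.66 PFU/mL

Step 1: 35 μL brought to 34.7 mL → factor 34700/35 = 991.43
Step 2: 260 μL brought to 37.2 mL → factor 37200/260 = 143.08
Step 3: 220 μL brought to 750 μL → factor 750/220 = 3.4091
Step 4: 15 μL brought to 25.7 mL → factor 25700/15 = 1713.3
Overall dilution factor = 991.43 × 143.08 × 3.4091 × 1713.3 = 8.2854 × 10^8
Final = 8.00 × 10^9 PFU/mL / 8.2854 × 10^8 = 9.66 PFU/mL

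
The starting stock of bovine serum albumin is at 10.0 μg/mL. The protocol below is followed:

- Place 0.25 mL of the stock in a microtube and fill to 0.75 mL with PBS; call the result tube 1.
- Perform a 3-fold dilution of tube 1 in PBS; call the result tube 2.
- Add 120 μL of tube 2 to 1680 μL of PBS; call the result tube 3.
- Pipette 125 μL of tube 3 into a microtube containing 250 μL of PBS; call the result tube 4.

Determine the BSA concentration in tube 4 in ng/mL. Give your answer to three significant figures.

24.7 ng/mL

Step 1: 0.25 mL brought to 0.75 mL → factor 0.75/0.25 = 3
Step 2: 3-fold → factor 3
Step 3: 120 μL + 1680 μL = 1800 μL total → factor 1800/120 = 15
Step 4: 125 μL + 250 μL = 375 μL total → factor 375/125 = 3
Overall dilution factor = 3 × 3 × 15 × 3 = 405
Final = 10.0 μg/mL / 405 = 0.02469 μg/mL = 24.7 ng/mL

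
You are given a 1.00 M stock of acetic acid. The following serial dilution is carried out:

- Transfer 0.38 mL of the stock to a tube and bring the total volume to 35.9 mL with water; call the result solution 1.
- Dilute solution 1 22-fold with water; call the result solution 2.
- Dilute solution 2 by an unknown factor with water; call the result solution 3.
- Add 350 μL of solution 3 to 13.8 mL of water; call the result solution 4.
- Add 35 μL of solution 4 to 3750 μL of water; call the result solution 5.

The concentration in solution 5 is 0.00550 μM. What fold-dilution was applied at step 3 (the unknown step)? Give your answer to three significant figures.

Step 1: 0.38 mL brought to 35.9 mL → factor 35.9/0.38 = 94.474
Step 2: 22-fold → factor 22
Step 3: unknown factor x
Step 4: 350 μL + 13.8 mL = 14150 μL total → factor 14150/350 = 40.429
Step 5: 35 μL + 3750 μL = 3785 μL total → factor 3785/35 = 108.14
Product of known-step factors = 9.087 × 10^6
Overall factor = 1.00 M / (0.00550 μM) = 1.8182 × 10^8
x = 1.8182 × 10^8 / 9.087 × 10^6 = 20.0

20.0-fold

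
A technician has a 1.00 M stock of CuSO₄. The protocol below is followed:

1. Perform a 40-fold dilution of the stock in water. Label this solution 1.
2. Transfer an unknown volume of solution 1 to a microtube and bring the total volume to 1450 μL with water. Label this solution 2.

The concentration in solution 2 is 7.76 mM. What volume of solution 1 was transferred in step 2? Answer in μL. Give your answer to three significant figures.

Step 1: 40-fold → factor 40
Step 2: v brought to 1450 μL → factor = 1450 μL/v
Product of known-step factors = 40
Overall factor = 1.00 M / (7.76 mM) = 128.87
Step-2 factor = 128.87 / 40 = 3.2216
v = 1450 μL / 3.2216 = 450 μL

450 μL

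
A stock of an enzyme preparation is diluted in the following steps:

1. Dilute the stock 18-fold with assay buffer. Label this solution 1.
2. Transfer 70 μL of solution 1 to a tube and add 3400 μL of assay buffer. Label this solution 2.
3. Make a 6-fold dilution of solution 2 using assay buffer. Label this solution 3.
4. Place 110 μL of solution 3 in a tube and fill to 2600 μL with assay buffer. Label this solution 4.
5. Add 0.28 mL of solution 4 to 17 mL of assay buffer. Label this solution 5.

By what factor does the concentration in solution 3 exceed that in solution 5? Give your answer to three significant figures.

1.46 × 10^3

Step 1: 18-fold → factor 18
Step 2: 70 μL + 3400 μL = 3470 μL total → factor 3470/70 = 49.571
Step 3: 6-fold → factor 6
Step 4: 110 μL brought to 2600 μL → factor 2600/110 = 23.636
Step 5: 0.28 mL + 17 mL = 17.28 mL total → factor 17.28/0.28 = 61.714
Dilution factor to solution 3 = 5353.7; to solution 5 = 7.8095 × 10^6
[solution 3]/[solution 5] = (factor to solution 5)/(factor to solution 3) = 7.8095 × 10^6/5353.7 = 1.46 × 10^3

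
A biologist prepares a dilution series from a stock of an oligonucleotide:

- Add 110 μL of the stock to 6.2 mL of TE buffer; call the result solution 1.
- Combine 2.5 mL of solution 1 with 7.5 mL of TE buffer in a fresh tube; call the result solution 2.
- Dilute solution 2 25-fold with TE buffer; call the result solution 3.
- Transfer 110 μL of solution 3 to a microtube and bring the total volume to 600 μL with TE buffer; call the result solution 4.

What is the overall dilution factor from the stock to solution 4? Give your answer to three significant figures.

3.13 × 10^4

Step 1: 110 μL + 6.2 mL = 6310 μL total → factor 6310/110 = 57.364
Step 2: 2.5 mL + 7.5 mL = 10 mL total → factor 10/2.5 = 4
Step 3: 25-fold → factor 25
Step 4: 110 μL brought to 600 μL → factor 600/110 = 5.4545
Overall dilution factor = 57.364 × 4 × 25 × 5.4545 = 31289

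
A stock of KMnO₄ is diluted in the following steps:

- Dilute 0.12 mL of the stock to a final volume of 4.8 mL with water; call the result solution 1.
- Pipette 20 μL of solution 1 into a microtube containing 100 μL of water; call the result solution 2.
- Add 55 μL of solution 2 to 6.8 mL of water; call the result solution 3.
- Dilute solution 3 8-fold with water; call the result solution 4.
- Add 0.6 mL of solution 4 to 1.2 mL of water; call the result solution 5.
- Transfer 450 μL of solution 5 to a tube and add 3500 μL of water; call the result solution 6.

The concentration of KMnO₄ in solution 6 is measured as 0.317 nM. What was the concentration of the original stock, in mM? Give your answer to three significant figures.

2.00 mM

Step 1: 0.12 mL brought to 4.8 mL → factor 4.8/0.12 = 40
Step 2: 20 μL + 100 μL = 120 μL total → factor 120/20 = 6
Step 3: 55 μL + 6.8 mL = 6855 μL total → factor 6855/55 = 124.64
Step 4: 8-fold → factor 8
Step 5: 0.6 mL + 1.2 mL = 1.8 mL total → factor 1.8/0.6 = 3
Step 6: 450 μL + 3500 μL = 3950 μL total → factor 3950/450 = 8.7778
Overall dilution factor = 40 × 6 × 124.64 × 8 × 3 × 8.7778 = 6.3016 × 10^6
Stock = 0.317 nM × 6.3016 × 10^6 = 1.998 × 10^6 nM = 2.00 mM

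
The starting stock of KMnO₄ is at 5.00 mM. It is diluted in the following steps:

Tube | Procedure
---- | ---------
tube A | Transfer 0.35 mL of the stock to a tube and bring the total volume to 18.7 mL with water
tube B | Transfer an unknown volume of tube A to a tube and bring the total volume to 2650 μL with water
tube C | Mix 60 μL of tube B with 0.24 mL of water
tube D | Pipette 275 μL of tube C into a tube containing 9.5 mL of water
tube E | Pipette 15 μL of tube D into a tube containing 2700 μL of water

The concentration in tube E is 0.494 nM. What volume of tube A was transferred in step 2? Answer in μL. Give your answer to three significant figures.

Step 1: 0.35 mL brought to 18.7 mL → factor 18.7/0.35 = 53.429
Step 2: v brought to 2650 μL → factor = 2650 μL/v
Step 3: 60 μL + 0.24 mL = 300 μL total → factor 300/60 = 5
Step 4: 275 μL + 9.5 mL = 9775 μL total → factor 9775/275 = 35.545
Step 5: 15 μL + 2700 μL = 2715 μL total → factor 2715/15 = 181
Product of known-step factors = 1.7187 × 10^6
Overall factor = 5.00 mM / (0.494 nM) = 1.0121 × 10^7
Step-2 factor = 1.0121 × 10^7 / 1.7187 × 10^6 = 5.8889
v = 2650 μL / 5.8889 = 450 μL

450 μL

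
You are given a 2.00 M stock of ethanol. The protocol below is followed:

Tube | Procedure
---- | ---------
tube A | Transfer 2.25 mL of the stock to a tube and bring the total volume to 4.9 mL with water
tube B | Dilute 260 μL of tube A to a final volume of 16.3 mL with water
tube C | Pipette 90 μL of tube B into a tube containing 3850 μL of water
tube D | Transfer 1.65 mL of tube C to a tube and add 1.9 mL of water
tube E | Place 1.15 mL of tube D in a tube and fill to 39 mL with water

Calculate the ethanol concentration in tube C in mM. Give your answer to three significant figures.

Step 1: 2.25 mL brought to 4.9 mL → factor 4.9/2.25 = 2.1778
Step 2: 260 μL brought to 16.3 mL → factor 16300/260 = 62.692
Step 3: 90 μL + 3850 μL = 3940 μL total → factor 3940/90 = 43.778
Dilution factor through tube C = 2.1778 × 62.692 × 43.778 = 5977
[tube C] = 2.00 M / 5977 = 0.0003346 M = 0.335 mM

0.335 mM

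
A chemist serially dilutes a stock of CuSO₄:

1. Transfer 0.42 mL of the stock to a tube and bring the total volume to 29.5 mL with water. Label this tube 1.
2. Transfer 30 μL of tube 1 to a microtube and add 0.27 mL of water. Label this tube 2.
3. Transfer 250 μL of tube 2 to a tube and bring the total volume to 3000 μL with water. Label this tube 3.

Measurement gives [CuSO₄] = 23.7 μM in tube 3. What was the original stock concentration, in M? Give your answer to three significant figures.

0.200 M

Step 1: 0.42 mL brought to 29.5 mL → factor 29.5/0.42 = 70.238
Step 2: 30 μL + 0.27 mL = 300 μL total → factor 300/30 = 10
Step 3: 250 μL brought to 3000 μL → factor 3000/250 = 12
Overall dilution factor = 70.238 × 10 × 12 = 8428.6
Stock = 23.7 μM × 8428.6 = 1.998 × 10^5 μM = 0.200 M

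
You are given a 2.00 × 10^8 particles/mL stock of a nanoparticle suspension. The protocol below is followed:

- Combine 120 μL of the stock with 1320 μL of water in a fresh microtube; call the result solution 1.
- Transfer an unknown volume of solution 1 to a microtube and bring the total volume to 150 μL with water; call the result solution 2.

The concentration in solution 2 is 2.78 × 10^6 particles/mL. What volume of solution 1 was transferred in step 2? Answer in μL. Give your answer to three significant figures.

25.0 μL

Step 1: 120 μL + 1320 μL = 1440 μL total → factor 1440/120 = 12
Step 2: v brought to 150 μL → factor = 150 μL/v
Product of known-step factors = 12
Overall factor = 2.00 × 10^8 particles/mL / (2.78 × 10^6 particles/mL) = 71.942
Step-2 factor = 71.942 / 12 = 5.9952
v = 150 μL / 5.9952 = 25.0 μL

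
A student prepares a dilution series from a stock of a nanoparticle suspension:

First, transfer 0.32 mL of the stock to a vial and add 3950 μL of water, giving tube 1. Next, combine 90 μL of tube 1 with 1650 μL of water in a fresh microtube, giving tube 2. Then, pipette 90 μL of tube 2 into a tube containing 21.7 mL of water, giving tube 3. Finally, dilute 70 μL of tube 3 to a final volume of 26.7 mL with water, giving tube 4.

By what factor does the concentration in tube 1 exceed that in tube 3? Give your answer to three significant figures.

Step 1: 0.32 mL + 3950 μL = 4.27 mL total → factor 4.27/0.32 = 13.344
Step 2: 90 μL + 1650 μL = 1740 μL total → factor 1740/90 = 19.333
Step 3: 90 μL + 21.7 mL = 21790 μL total → factor 21790/90 = 242.11
Dilution factor to tube 1 = 13.344; to tube 3 = 62460
[tube 1]/[tube 3] = (factor to tube 3)/(factor to tube 1) = 62460/13.344 = 4.68 × 10^3

4.68 × 10^3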